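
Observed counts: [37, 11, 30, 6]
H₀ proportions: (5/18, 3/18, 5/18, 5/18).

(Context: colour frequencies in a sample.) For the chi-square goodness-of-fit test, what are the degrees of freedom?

df = k − 1 = 4 − 1 = 3

degrees of freedom = 3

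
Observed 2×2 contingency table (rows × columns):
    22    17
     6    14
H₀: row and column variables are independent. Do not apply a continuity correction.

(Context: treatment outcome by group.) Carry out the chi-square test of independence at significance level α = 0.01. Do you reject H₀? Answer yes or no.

reject H₀: no

Row totals [39, 20], col totals [28, 31], n=59
χ² = (22−18.51)²/18.51 + (17−20.49)²/20.49 + (6−9.49)²/9.49 + (14−10.51)²/10.51 = 3.6980
df = 1
p-value (upper-tail) = 0.05448
At α=0.01: p ≥ α → fail to reject H₀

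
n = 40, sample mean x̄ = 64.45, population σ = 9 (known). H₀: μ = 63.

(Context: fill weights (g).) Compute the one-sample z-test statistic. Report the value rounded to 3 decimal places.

test statistic = 1.019

SE = σ/√n = 9/√40 = 1.4230
z = (x̄−μ₀)/SE = (64.45−63)/1.4230 = 1.0190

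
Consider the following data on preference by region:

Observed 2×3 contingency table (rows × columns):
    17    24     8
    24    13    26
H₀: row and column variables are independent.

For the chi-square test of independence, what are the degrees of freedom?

degrees of freedom = 2

df = (r−1)(c−1) = (2−1)·(3−1) = 2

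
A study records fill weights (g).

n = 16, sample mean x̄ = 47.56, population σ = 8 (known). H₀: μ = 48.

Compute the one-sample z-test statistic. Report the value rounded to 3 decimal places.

test statistic = -0.220

SE = σ/√n = 8/√16 = 2.0000
z = (x̄−μ₀)/SE = (47.56−48)/2.0000 = -0.2200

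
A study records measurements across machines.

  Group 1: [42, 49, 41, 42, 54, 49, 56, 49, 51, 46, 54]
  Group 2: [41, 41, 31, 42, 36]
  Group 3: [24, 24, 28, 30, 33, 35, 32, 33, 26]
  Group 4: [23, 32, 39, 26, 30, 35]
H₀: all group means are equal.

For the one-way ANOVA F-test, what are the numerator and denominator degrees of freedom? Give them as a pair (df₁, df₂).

k = 4 groups, N = 31 total
df = (k−1, N−k) = (4−1, 31−4) = (3, 27)

degrees of freedom = [3, 27]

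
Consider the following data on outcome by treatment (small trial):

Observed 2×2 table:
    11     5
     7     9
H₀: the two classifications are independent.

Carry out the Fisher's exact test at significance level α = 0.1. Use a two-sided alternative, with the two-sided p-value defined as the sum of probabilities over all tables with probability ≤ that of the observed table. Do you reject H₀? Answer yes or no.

Margins: r₁=16, r₂=16, c₁=18, c₂=14, n=32
p_obs = C(16,11)·C(16,7)/C(32,18); sum pmf over tables with pmf ≤ p_obs
p-value (two-sided) = 0.28516
At α=0.1: p ≥ α → fail to reject H₀

reject H₀: no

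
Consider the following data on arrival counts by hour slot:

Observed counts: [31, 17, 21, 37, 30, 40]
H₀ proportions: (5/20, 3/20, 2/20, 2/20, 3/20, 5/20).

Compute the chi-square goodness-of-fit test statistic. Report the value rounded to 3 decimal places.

test statistic = 30.083

n = 176; E_i = n·p_i = [44.00, 26.40, 17.60, 17.60, 26.40, 44.00]
χ² = (31−44.00)²/44.00 + (17−26.40)²/26.40 + (21−17.60)²/17.60 + (37−17.60)²/17.60 + (30−26.40)²/26.40 + (40−44.00)²/44.00 = 30.0833
df = 5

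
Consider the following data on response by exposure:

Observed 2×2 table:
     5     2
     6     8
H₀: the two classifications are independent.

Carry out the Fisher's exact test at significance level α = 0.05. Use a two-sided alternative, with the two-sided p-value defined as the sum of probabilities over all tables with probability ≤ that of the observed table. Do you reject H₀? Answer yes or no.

reject H₀: no

Margins: r₁=7, r₂=14, c₁=11, c₂=10, n=21
p_obs = C(7,5)·C(14,6)/C(21,11); sum pmf over tables with pmf ≤ p_obs
p-value (two-sided) = 0.36146
At α=0.05: p ≥ α → fail to reject H₀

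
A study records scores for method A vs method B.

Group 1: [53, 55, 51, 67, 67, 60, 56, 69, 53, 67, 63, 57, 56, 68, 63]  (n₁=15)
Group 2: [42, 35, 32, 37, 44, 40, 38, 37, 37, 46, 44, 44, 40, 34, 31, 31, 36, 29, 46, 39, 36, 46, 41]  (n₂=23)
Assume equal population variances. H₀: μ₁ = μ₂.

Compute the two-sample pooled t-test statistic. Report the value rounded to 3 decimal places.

x̄₁=60.333, s₁=6.287, n₁=15
x̄₂=38.478, s₂=5.133, n₂=23
s_p² = [14·6.287² + 22·5.133²]/36 = 31.4742
SE = √(s_p²·(1/15+1/23)) = 1.8619
t = (60.333−38.478)/1.8619 = 11.7380
df = 36

test statistic = 11.738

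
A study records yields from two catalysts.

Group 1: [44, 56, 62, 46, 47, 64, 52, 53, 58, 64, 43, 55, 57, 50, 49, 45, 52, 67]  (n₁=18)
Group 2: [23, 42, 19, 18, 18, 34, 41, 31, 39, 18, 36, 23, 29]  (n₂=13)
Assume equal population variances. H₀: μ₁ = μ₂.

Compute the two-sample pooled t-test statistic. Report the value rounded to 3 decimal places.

test statistic = 8.387

x̄₁=53.556, s₁=7.374, n₁=18
x̄₂=28.538, s₂=9.234, n₂=13
s_p² = [17·7.374² + 12·9.234²]/29 = 67.1612
SE = √(s_p²·(1/18+1/13)) = 2.9829
t = (53.556−28.538)/2.9829 = 8.3870
df = 29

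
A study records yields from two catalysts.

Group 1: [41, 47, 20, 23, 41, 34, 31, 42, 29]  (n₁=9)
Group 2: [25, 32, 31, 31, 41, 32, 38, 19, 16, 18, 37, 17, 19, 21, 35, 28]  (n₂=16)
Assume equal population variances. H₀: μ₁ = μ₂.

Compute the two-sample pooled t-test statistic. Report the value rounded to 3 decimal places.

x̄₁=34.222, s₁=9.230, n₁=9
x̄₂=27.500, s₂=8.287, n₂=16
s_p² = [8·9.230² + 15·8.287²]/23 = 74.4155
SE = √(s_p²·(1/9+1/16)) = 3.5943
t = (34.222−27.500)/3.5943 = 1.8702
df = 23

test statistic = 1.870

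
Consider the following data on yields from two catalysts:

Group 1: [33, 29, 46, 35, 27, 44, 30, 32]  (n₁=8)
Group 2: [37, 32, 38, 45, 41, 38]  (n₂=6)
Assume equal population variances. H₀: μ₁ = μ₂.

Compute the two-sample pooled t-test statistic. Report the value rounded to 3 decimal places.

test statistic = -1.235

x̄₁=34.500, s₁=6.949, n₁=8
x̄₂=38.500, s₂=4.324, n₂=6
s_p² = [7·6.949² + 5·4.324²]/12 = 35.9583
SE = √(s_p²·(1/8+1/6)) = 3.2385
t = (34.500−38.500)/3.2385 = -1.2351
df = 12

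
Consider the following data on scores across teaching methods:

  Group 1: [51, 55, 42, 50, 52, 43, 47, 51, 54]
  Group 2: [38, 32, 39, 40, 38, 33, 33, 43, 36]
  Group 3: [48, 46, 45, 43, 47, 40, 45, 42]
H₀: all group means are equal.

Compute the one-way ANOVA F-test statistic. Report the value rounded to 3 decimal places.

test statistic = 25.441

Group means [49.44, 36.89, 44.50], grand mean 43.577
SSB = Σnᵢ(x̄ᵢ−x̄)² = 719.235; SSW = ΣΣ(x−x̄ᵢ)² = 325.111
MSB = 719.235/2 = 359.6175; MSW = 325.111/23 = 14.1353
F = MSB/MSW = 25.4412
df = (2, 23)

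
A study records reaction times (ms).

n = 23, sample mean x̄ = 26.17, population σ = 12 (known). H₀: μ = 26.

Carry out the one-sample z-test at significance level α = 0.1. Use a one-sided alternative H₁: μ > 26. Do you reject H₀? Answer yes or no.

SE = σ/√n = 12/√23 = 2.5022
z = (x̄−μ₀)/SE = (26.17−26)/2.5022 = 0.0679
p-value (one-sided, H₁ greater) = 0.47292
At α=0.1: p ≥ α → fail to reject H₀

reject H₀: no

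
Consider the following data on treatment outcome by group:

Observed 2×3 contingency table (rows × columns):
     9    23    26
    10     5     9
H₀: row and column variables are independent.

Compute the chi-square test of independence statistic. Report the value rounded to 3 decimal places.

test statistic = 6.984

Row totals [58, 24], col totals [19, 28, 35], n=82
χ² = (9−13.44)²/13.44 + (23−19.80)²/19.80 + (26−24.76)²/24.76 + (10−5.56)²/5.56 + (5−8.20)²/8.20 + (9−10.24)²/10.24 = 6.9844
df = 2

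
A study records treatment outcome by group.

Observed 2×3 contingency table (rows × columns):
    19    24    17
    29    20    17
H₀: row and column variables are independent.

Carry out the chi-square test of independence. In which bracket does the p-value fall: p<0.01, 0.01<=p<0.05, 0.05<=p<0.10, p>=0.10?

Row totals [60, 66], col totals [48, 44, 34], n=126
χ² = (19−22.86)²/22.86 + (24−20.95)²/20.95 + (17−16.19)²/16.19 + (29−25.14)²/25.14 + (20−23.05)²/23.05 + (17−17.81)²/17.81 = 2.1662
df = 2
p-value (upper-tail) = 0.33855
→ bracket: p>=0.10

p-value bracket: p>=0.10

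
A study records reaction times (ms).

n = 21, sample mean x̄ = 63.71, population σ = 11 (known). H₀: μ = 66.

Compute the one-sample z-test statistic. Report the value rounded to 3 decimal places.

test statistic = -0.954

SE = σ/√n = 11/√21 = 2.4004
z = (x̄−μ₀)/SE = (63.71−66)/2.4004 = -0.9540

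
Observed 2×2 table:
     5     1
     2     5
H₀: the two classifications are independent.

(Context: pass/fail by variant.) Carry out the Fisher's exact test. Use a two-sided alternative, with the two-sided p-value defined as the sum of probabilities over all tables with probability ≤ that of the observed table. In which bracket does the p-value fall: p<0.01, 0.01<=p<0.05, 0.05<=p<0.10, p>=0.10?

Margins: r₁=6, r₂=7, c₁=7, c₂=6, n=13
p_obs = C(6,5)·C(7,2)/C(13,7); sum pmf over tables with pmf ≤ p_obs
p-value (two-sided) = 0.10256
→ bracket: p>=0.10

p-value bracket: p>=0.10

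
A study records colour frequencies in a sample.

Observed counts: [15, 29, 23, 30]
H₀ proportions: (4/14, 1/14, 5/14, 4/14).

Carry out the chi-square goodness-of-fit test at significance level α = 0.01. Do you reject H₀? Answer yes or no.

reject H₀: yes

n = 97; E_i = n·p_i = [27.71, 6.93, 34.64, 27.71]
χ² = (15−27.71)²/27.71 + (29−6.93)²/6.93 + (23−34.64)²/34.64 + (30−27.71)²/27.71 = 80.2443
df = 3
p-value (upper-tail) = 0.00000
At α=0.01: p < α → reject H₀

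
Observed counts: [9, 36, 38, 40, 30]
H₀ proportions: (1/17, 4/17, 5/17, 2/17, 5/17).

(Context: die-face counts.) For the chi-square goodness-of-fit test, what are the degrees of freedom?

df = k − 1 = 5 − 1 = 4

degrees of freedom = 4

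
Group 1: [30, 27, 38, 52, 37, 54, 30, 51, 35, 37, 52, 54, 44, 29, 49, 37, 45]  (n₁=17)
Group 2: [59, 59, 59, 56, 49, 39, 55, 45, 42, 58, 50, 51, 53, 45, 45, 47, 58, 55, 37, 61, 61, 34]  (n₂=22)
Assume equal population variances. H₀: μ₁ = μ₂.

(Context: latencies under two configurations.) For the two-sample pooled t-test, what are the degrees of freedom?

degrees of freedom = 37

df = n₁ + n₂ − 2 = 17 + 22 − 2 = 37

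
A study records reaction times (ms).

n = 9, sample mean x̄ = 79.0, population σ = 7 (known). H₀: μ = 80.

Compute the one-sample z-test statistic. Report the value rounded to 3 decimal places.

SE = σ/√n = 7/√9 = 2.3333
z = (x̄−μ₀)/SE = (79.0−80)/2.3333 = -0.4286

test statistic = -0.429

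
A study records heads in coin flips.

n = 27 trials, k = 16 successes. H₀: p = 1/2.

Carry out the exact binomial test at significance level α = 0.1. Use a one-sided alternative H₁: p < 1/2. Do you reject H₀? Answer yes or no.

reject H₀: no

Exact binomial: n=27, k=16, p₀=1/2=0.5000
P(X≤16) from Σ C(n,i)·p₀^i·(1−p₀)^(n−i)
p-value (one-sided, H₁ less) = 0.87611
At α=0.1: p ≥ α → fail to reject H₀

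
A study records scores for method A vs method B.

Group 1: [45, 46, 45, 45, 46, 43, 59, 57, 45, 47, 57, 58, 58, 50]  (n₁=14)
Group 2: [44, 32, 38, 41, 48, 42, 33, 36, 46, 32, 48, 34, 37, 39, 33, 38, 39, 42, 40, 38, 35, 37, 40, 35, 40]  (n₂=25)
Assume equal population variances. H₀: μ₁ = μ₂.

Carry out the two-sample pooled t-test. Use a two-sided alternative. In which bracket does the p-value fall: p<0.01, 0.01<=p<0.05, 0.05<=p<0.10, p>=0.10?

p-value bracket: p<0.01

x̄₁=50.071, s₁=6.183, n₁=14
x̄₂=38.680, s₂=4.589, n₂=25
s_p² = [13·6.183² + 24·4.589²]/37 = 27.0910
SE = √(s_p²·(1/14+1/25)) = 1.7374
t = (50.071−38.680)/1.7374 = 6.5564
df = 37
p-value (two-sided) = 0.00000
→ bracket: p<0.01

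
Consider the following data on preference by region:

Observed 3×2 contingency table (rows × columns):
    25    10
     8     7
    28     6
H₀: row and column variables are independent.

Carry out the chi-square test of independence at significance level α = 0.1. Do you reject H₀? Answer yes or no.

Row totals [35, 15, 34], col totals [61, 23], n=84
χ² = (25−25.42)²/25.42 + (10−9.58)²/9.58 + (8−10.89)²/10.89 + (7−4.11)²/4.11 + (28−24.69)²/24.69 + (6−9.31)²/9.31 = 4.4509
df = 2
p-value (upper-tail) = 0.10802
At α=0.1: p ≥ α → fail to reject H₀

reject H₀: no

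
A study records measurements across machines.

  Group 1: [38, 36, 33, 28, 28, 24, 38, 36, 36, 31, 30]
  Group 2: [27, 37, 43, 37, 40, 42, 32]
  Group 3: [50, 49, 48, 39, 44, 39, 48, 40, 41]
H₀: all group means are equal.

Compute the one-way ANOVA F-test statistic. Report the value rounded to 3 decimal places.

test statistic = 14.032

Group means [32.55, 36.86, 44.22], grand mean 37.556
SSB = Σnᵢ(x̄ᵢ−x̄)² = 679.527; SSW = ΣΣ(x−x̄ᵢ)² = 581.140
MSB = 679.527/2 = 339.7633; MSW = 581.140/24 = 24.2142
F = MSB/MSW = 14.0316
df = (2, 24)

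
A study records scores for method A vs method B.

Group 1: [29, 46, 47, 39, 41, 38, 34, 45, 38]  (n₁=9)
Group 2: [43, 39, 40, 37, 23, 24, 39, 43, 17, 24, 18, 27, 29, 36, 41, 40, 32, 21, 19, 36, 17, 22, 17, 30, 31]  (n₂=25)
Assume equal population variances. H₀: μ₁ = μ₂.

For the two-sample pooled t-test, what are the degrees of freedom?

df = n₁ + n₂ − 2 = 9 + 25 − 2 = 32

degrees of freedom = 32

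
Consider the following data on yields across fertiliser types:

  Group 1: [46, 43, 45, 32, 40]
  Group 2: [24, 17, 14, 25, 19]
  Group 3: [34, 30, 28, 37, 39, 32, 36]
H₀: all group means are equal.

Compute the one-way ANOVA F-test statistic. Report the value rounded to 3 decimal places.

test statistic = 27.073

Group means [41.20, 19.80, 33.71], grand mean 31.824
SSB = Σnᵢ(x̄ᵢ−x̄)² = 1187.442; SSW = ΣΣ(x−x̄ᵢ)² = 307.029
MSB = 1187.442/2 = 593.7210; MSW = 307.029/14 = 21.9306
F = MSB/MSW = 27.0727
df = (2, 14)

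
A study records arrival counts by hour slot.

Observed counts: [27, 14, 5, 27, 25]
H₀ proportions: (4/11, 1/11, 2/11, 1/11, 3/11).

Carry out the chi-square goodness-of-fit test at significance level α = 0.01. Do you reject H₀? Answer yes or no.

n = 98; E_i = n·p_i = [35.64, 8.91, 17.82, 8.91, 26.73]
χ² = (27−35.64)²/35.64 + (14−8.91)²/8.91 + (5−17.82)²/17.82 + (27−8.91)²/8.91 + (25−26.73)²/26.73 = 51.0706
df = 4
p-value (upper-tail) = 0.00000
At α=0.01: p < α → reject H₀

reject H₀: yes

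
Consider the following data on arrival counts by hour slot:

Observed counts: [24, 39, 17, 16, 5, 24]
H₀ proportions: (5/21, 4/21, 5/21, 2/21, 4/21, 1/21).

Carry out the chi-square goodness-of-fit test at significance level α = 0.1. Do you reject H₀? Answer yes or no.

n = 125; E_i = n·p_i = [29.76, 23.81, 29.76, 11.90, 23.81, 5.95]
χ² = (24−29.76)²/29.76 + (39−23.81)²/23.81 + (17−29.76)²/29.76 + (16−11.90)²/11.90 + (5−23.81)²/23.81 + (24−5.95)²/5.95 = 87.2680
df = 5
p-value (upper-tail) = 0.00000
At α=0.1: p < α → reject H₀

reject H₀: yes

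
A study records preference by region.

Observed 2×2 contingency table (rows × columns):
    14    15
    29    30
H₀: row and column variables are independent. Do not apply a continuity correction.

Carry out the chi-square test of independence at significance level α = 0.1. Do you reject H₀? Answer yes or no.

reject H₀: no

Row totals [29, 59], col totals [43, 45], n=88
χ² = (14−14.17)²/14.17 + (15−14.83)²/14.83 + (29−28.83)²/28.83 + (30−30.17)²/30.17 = 0.0060
df = 1
p-value (upper-tail) = 0.93836
At α=0.1: p ≥ α → fail to reject H₀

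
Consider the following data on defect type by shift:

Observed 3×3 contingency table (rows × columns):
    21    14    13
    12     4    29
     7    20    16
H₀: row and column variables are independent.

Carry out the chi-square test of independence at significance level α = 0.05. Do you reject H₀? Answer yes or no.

Row totals [48, 45, 43], col totals [40, 38, 58], n=136
χ² = (21−14.12)²/14.12 + (14−13.41)²/13.41 + (13−20.47)²/20.47 + (12−13.24)²/13.24 + (4−12.57)²/12.57 + (29−19.19)²/19.19 + (7−12.65)²/12.65 + (20−12.01)²/12.01 + (16−18.34)²/18.34 = 25.2089
df = 4
p-value (upper-tail) = 0.00005
At α=0.05: p < α → reject H₀

reject H₀: yes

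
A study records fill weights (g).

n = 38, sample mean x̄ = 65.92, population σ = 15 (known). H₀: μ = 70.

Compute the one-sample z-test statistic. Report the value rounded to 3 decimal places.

test statistic = -1.677

SE = σ/√n = 15/√38 = 2.4333
z = (x̄−μ₀)/SE = (65.92−70)/2.4333 = -1.6767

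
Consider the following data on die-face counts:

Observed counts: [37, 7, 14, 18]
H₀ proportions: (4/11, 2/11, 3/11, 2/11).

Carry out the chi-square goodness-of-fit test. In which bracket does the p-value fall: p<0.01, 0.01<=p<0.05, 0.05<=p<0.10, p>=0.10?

p-value bracket: 0.01<=p<0.05

n = 76; E_i = n·p_i = [27.64, 13.82, 20.73, 13.82]
χ² = (37−27.64)²/27.64 + (7−13.82)²/13.82 + (14−20.73)²/20.73 + (18−13.82)²/13.82 = 9.9857
df = 3
p-value (upper-tail) = 0.01869
→ bracket: 0.01<=p<0.05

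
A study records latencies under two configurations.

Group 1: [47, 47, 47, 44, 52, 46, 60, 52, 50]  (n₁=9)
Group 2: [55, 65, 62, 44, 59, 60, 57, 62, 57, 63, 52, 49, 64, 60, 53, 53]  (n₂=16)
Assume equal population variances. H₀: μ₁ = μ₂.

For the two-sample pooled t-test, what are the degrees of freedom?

df = n₁ + n₂ − 2 = 9 + 16 − 2 = 23

degrees of freedom = 23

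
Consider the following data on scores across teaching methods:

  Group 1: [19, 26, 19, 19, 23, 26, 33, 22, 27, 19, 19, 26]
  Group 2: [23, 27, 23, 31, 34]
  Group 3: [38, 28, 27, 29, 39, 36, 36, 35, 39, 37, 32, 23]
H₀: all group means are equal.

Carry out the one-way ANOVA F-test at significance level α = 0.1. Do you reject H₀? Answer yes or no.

Group means [23.17, 27.60, 33.25], grand mean 28.103
SSB = Σnᵢ(x̄ᵢ−x̄)² = 611.573; SSW = ΣΣ(x−x̄ᵢ)² = 631.117
MSB = 611.573/2 = 305.7865; MSW = 631.117/26 = 24.2737
F = MSB/MSW = 12.5974
df = (2, 26)
p-value (upper-tail) = 0.00015
At α=0.1: p < α → reject H₀

reject H₀: yes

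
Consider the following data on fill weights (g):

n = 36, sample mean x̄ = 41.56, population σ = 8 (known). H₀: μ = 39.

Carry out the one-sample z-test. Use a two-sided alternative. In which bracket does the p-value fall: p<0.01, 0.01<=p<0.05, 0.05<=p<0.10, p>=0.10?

p-value bracket: 0.05<=p<0.10

SE = σ/√n = 8/√36 = 1.3333
z = (x̄−μ₀)/SE = (41.56−39)/1.3333 = 1.9200
p-value (two-sided) = 0.05486
→ bracket: 0.05<=p<0.10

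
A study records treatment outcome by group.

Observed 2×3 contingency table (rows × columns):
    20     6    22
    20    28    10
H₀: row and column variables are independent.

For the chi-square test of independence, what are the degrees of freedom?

df = (r−1)(c−1) = (2−1)·(3−1) = 2

degrees of freedom = 2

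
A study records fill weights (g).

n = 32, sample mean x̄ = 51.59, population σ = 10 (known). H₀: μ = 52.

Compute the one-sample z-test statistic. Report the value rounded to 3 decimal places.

SE = σ/√n = 10/√32 = 1.7678
z = (x̄−μ₀)/SE = (51.59−52)/1.7678 = -0.2319

test statistic = -0.232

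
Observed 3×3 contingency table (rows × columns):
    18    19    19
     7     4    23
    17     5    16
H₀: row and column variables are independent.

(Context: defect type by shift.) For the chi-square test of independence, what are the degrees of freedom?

degrees of freedom = 4

df = (r−1)(c−1) = (3−1)·(3−1) = 4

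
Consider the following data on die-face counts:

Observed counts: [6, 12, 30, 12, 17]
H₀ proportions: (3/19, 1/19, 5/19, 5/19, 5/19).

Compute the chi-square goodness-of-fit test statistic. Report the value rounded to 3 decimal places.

n = 77; E_i = n·p_i = [12.16, 4.05, 20.26, 20.26, 20.26]
χ² = (6−12.16)²/12.16 + (12−4.05)²/4.05 + (30−20.26)²/20.26 + (12−20.26)²/20.26 + (17−20.26)²/20.26 = 27.2779
df = 4

test statistic = 27.278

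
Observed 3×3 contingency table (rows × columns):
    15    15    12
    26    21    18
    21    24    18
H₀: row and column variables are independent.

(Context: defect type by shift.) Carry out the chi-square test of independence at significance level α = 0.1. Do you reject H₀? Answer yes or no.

reject H₀: no

Row totals [42, 65, 63], col totals [62, 60, 48], n=170
χ² = (15−15.32)²/15.32 + (15−14.82)²/14.82 + (12−11.86)²/11.86 + (26−23.71)²/23.71 + (21−22.94)²/22.94 + (18−18.35)²/18.35 + (21−22.98)²/22.98 + (24−22.24)²/22.24 + (18−17.79)²/17.79 = 0.7160
df = 4
p-value (upper-tail) = 0.94934
At α=0.1: p ≥ α → fail to reject H₀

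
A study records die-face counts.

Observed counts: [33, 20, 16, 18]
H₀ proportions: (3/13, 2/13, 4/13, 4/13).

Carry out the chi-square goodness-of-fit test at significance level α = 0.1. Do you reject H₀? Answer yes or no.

n = 87; E_i = n·p_i = [20.08, 13.38, 26.77, 26.77]
χ² = (33−20.08)²/20.08 + (20−13.38)²/13.38 + (16−26.77)²/26.77 + (18−26.77)²/26.77 = 18.7931
df = 3
p-value (upper-tail) = 0.00030
At α=0.1: p < α → reject H₀

reject H₀: yes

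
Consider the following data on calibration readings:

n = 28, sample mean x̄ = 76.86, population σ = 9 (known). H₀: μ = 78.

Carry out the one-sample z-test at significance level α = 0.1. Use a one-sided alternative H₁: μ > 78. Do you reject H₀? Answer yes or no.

reject H₀: no

SE = σ/√n = 9/√28 = 1.7008
z = (x̄−μ₀)/SE = (76.86−78)/1.7008 = -0.6703
p-value (one-sided, H₁ greater) = 0.74865
At α=0.1: p ≥ α → fail to reject H₀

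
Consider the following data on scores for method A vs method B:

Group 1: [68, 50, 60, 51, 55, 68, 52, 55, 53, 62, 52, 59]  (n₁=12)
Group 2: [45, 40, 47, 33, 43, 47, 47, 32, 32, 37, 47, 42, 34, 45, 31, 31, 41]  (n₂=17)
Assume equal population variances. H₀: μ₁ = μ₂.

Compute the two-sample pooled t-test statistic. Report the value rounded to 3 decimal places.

test statistic = 7.309

x̄₁=57.083, s₁=6.317, n₁=12
x̄₂=39.647, s₂=6.334, n₂=17
s_p² = [11·6.317² + 16·6.334²]/27 = 40.0296
SE = √(s_p²·(1/12+1/17)) = 2.3855
t = (57.083−39.647)/2.3855 = 7.3094
df = 27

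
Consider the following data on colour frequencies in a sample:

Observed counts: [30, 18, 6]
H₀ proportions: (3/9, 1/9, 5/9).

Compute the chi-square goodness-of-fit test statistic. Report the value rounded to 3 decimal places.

n = 54; E_i = n·p_i = [18.00, 6.00, 30.00]
χ² = (30−18.00)²/18.00 + (18−6.00)²/6.00 + (6−30.00)²/30.00 = 51.2000
df = 2

test statistic = 51.200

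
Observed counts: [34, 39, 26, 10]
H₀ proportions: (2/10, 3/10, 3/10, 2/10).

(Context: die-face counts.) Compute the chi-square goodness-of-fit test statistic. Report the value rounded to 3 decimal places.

n = 109; E_i = n·p_i = [21.80, 32.70, 32.70, 21.80]
χ² = (34−21.80)²/21.80 + (39−32.70)²/32.70 + (26−32.70)²/32.70 + (10−21.80)²/21.80 = 15.8012
df = 3

test statistic = 15.801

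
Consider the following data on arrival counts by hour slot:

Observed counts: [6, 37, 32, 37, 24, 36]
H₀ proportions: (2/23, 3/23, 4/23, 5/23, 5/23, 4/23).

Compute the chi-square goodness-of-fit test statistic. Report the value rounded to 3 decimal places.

test statistic = 21.004

n = 172; E_i = n·p_i = [14.96, 22.43, 29.91, 37.39, 37.39, 29.91]
χ² = (6−14.96)²/14.96 + (37−22.43)²/22.43 + (32−29.91)²/29.91 + (37−37.39)²/37.39 + (24−37.39)²/37.39 + (36−29.91)²/29.91 = 21.0039
df = 5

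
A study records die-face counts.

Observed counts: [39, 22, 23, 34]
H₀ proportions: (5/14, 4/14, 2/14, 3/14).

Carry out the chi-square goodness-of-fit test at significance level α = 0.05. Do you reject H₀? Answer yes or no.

n = 118; E_i = n·p_i = [42.14, 33.71, 16.86, 25.29]
χ² = (39−42.14)²/42.14 + (22−33.71)²/33.71 + (23−16.86)²/16.86 + (34−25.29)²/25.29 = 9.5463
df = 3
p-value (upper-tail) = 0.02284
At α=0.05: p < α → reject H₀

reject H₀: yes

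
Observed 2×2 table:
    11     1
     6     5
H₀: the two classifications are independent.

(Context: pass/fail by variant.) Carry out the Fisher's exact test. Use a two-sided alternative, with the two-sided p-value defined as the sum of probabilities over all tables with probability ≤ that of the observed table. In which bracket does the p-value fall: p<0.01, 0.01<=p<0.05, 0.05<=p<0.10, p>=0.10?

p-value bracket: 0.05<=p<0.10

Margins: r₁=12, r₂=11, c₁=17, c₂=6, n=23
p_obs = C(12,11)·C(11,6)/C(23,17); sum pmf over tables with pmf ≤ p_obs
p-value (two-sided) = 0.06865
→ bracket: 0.05<=p<0.10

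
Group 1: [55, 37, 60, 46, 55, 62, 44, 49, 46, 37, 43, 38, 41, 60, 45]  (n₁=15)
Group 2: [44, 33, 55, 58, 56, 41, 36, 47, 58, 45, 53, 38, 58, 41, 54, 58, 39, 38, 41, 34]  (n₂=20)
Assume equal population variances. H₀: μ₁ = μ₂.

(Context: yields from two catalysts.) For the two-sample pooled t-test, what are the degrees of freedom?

df = n₁ + n₂ − 2 = 15 + 20 − 2 = 33

degrees of freedom = 33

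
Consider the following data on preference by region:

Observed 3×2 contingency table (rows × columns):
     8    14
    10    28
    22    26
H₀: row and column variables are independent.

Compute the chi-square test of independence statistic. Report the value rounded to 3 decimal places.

Row totals [22, 38, 48], col totals [40, 68], n=108
χ² = (8−8.15)²/8.15 + (14−13.85)²/13.85 + (10−14.07)²/14.07 + (28−23.93)²/23.93 + (22−17.78)²/17.78 + (26−30.22)²/30.22 = 3.4700
df = 2

test statistic = 3.470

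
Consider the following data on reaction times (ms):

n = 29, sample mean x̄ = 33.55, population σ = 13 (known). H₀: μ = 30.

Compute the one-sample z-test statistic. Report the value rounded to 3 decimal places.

SE = σ/√n = 13/√29 = 2.4140
z = (x̄−μ₀)/SE = (33.55−30)/2.4140 = 1.4706

test statistic = 1.471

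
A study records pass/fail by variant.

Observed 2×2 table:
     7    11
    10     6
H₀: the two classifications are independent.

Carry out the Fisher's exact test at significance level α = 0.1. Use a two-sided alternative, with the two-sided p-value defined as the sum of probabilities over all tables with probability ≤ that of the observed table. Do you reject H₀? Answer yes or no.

Margins: r₁=18, r₂=16, c₁=17, c₂=17, n=34
p_obs = C(18,7)·C(16,10)/C(34,17); sum pmf over tables with pmf ≤ p_obs
p-value (two-sided) = 0.30283
At α=0.1: p ≥ α → fail to reject H₀

reject H₀: no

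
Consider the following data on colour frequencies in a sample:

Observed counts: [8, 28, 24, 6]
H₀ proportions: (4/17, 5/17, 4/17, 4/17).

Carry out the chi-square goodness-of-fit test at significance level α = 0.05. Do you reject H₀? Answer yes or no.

reject H₀: yes

n = 66; E_i = n·p_i = [15.53, 19.41, 15.53, 15.53]
χ² = (8−15.53)²/15.53 + (28−19.41)²/19.41 + (24−15.53)²/15.53 + (6−15.53)²/15.53 = 17.9182
df = 3
p-value (upper-tail) = 0.00046
At α=0.05: p < α → reject H₀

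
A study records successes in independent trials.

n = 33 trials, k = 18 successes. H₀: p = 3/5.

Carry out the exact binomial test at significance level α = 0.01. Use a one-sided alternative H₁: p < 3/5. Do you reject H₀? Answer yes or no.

Exact binomial: n=33, k=18, p₀=3/5=0.6000
P(X≤18) from Σ C(n,i)·p₀^i·(1−p₀)^(n−i)
p-value (one-sided, H₁ less) = 0.31903
At α=0.01: p ≥ α → fail to reject H₀

reject H₀: no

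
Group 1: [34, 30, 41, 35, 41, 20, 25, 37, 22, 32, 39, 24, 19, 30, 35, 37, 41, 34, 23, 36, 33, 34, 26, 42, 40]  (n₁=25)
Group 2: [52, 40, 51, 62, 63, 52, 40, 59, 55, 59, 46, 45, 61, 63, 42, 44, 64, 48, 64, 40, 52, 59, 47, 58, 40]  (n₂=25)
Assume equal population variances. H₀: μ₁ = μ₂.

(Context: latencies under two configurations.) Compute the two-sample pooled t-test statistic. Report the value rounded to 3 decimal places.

test statistic = -8.920

x̄₁=32.400, s₁=7.071, n₁=25
x̄₂=52.240, s₂=8.584, n₂=25
s_p² = [24·7.071² + 24·8.584²]/48 = 61.8450
SE = √(s_p²·(1/25+1/25)) = 2.2243
t = (32.400−52.240)/2.2243 = -8.9196
df = 48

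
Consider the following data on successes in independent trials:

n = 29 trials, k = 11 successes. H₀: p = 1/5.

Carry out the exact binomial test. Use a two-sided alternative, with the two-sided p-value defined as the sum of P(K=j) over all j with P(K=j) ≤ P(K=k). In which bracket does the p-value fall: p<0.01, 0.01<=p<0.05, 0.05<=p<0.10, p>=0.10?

p-value bracket: 0.01<=p<0.05

Exact binomial: n=29, k=11, p₀=1/5=0.2000
P(X=j) = C(n,j)·p₀^j·(1−p₀)^(n−j); p = Σ P(X=j) over j with P(X=j) ≤ P(X=11)
p-value (two-sided) = 0.03247
→ bracket: 0.01<=p<0.05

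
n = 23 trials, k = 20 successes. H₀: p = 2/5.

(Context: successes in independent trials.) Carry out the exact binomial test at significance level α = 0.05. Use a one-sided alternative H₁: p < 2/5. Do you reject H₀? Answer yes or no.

reject H₀: no

Exact binomial: n=23, k=20, p₀=2/5=0.4000
P(X≤20) from Σ C(n,i)·p₀^i·(1−p₀)^(n−i)
p-value (one-sided, H₁ less) = 1.00000
At α=0.05: p ≥ α → fail to reject H₀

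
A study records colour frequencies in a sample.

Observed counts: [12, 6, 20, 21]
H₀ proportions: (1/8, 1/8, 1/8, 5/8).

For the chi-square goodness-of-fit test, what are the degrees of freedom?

df = k − 1 = 4 − 1 = 3

degrees of freedom = 3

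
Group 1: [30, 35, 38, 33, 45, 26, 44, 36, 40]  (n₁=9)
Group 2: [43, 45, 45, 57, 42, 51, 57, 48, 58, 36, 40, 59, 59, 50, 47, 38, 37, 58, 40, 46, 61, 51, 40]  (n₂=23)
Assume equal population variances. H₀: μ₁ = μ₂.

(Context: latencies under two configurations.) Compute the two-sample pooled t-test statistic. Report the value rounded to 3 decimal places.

x̄₁=36.333, s₁=6.225, n₁=9
x̄₂=48.174, s₂=8.077, n₂=23
s_p² = [8·6.225² + 22·8.077²]/30 = 58.1768
SE = √(s_p²·(1/9+1/23)) = 2.9989
t = (36.333−48.174)/2.9989 = -3.9483
df = 30

test statistic = -3.948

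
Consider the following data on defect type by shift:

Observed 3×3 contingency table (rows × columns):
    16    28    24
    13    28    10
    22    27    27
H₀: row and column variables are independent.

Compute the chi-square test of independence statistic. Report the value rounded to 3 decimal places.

Row totals [68, 51, 76], col totals [51, 83, 61], n=195
χ² = (16−17.78)²/17.78 + (28−28.94)²/28.94 + (24−21.27)²/21.27 + (13−13.34)²/13.34 + (28−21.71)²/21.71 + (10−15.95)²/15.95 + (22−19.88)²/19.88 + (27−32.35)²/32.35 + (27−23.77)²/23.77 = 6.1630
df = 4

test statistic = 6.163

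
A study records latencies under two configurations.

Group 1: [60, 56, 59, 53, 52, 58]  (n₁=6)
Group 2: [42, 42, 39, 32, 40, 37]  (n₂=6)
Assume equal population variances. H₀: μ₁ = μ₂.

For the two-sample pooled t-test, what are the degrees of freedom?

df = n₁ + n₂ − 2 = 6 + 6 − 2 = 10

degrees of freedom = 10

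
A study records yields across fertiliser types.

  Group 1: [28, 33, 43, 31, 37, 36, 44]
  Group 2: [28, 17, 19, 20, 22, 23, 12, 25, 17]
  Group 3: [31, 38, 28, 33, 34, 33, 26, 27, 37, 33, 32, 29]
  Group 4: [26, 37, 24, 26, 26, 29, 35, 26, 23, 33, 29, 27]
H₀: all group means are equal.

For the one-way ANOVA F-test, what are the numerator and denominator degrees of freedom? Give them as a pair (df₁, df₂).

k = 4 groups, N = 40 total
df = (k−1, N−k) = (4−1, 40−4) = (3, 36)

degrees of freedom = [3, 36]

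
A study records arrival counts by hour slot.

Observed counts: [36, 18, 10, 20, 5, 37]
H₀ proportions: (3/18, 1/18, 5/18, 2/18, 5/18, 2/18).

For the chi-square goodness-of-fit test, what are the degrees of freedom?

degrees of freedom = 5

df = k − 1 = 6 − 1 = 5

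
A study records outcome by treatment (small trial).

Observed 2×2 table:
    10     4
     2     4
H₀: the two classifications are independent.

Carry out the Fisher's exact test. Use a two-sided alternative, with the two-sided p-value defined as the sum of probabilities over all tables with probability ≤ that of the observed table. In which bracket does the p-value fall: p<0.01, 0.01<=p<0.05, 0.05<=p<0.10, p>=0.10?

p-value bracket: p>=0.10

Margins: r₁=14, r₂=6, c₁=12, c₂=8, n=20
p_obs = C(14,10)·C(6,2)/C(20,12); sum pmf over tables with pmf ≤ p_obs
p-value (two-sided) = 0.16109
→ bracket: p>=0.10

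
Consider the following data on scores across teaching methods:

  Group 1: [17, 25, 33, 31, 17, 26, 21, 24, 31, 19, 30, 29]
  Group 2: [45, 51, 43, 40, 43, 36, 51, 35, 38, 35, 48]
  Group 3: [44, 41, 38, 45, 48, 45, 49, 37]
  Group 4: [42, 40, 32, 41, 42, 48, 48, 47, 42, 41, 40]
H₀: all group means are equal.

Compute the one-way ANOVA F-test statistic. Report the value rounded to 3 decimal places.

test statistic = 30.545

Group means [25.25, 42.27, 43.38, 42.09], grand mean 37.571
SSB = Σnᵢ(x̄ᵢ−x̄)² = 2559.070; SSW = ΣΣ(x−x̄ᵢ)² = 1061.216
MSB = 2559.070/3 = 853.0233; MSW = 1061.216/38 = 27.9267
F = MSB/MSW = 30.5450
df = (3, 38)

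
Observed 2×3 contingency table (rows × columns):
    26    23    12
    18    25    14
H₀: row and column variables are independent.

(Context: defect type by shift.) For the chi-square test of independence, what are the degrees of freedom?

degrees of freedom = 2

df = (r−1)(c−1) = (2−1)·(3−1) = 2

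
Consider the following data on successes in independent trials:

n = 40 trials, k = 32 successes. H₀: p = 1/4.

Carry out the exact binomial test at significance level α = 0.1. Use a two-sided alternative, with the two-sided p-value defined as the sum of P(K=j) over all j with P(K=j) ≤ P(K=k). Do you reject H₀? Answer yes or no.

Exact binomial: n=40, k=32, p₀=1/4=0.2500
P(X=j) = C(n,j)·p₀^j·(1−p₀)^(n−j); p = Σ P(X=j) over j with P(X=j) ≤ P(X=32)
p-value (two-sided) = 0.00000
At α=0.1: p < α → reject H₀

reject H₀: yes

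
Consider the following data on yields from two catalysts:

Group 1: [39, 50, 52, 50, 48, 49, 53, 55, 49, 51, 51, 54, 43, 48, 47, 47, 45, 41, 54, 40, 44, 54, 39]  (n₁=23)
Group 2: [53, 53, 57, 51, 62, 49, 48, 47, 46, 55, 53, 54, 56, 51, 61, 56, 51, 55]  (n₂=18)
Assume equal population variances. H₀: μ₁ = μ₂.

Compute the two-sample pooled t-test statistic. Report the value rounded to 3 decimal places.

test statistic = -3.526

x̄₁=47.957, s₁=5.013, n₁=23
x̄₂=53.222, s₂=4.373, n₂=18
s_p² = [22·5.013² + 17·4.373²]/39 = 22.5146
SE = √(s_p²·(1/23+1/18)) = 1.4932
t = (47.957−53.222)/1.4932 = -3.5264
df = 39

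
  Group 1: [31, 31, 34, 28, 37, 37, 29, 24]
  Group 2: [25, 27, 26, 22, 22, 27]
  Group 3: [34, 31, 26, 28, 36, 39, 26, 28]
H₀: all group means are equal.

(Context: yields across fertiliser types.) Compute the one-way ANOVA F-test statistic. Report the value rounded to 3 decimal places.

Group means [31.38, 24.83, 31.00], grand mean 29.455
SSB = Σnᵢ(x̄ᵢ−x̄)² = 176.746; SSW = ΣΣ(x−x̄ᵢ)² = 334.708
MSB = 176.746/2 = 88.3731; MSW = 334.708/19 = 17.6162
F = MSB/MSW = 5.0166
df = (2, 19)

test statistic = 5.017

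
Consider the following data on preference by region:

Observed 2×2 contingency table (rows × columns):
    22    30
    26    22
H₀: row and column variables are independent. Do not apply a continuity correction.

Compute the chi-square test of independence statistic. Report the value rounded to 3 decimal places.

Row totals [52, 48], col totals [48, 52], n=100
χ² = (22−24.96)²/24.96 + (30−27.04)²/27.04 + (26−23.04)²/23.04 + (22−24.96)²/24.96 = 1.4064
df = 1

test statistic = 1.406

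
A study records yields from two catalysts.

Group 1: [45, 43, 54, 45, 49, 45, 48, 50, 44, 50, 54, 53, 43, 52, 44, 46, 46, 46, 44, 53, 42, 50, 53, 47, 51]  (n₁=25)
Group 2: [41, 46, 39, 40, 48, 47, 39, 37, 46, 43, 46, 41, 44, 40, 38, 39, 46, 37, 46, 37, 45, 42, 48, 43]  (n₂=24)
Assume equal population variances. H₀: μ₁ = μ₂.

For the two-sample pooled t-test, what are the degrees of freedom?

degrees of freedom = 47

df = n₁ + n₂ − 2 = 25 + 24 − 2 = 47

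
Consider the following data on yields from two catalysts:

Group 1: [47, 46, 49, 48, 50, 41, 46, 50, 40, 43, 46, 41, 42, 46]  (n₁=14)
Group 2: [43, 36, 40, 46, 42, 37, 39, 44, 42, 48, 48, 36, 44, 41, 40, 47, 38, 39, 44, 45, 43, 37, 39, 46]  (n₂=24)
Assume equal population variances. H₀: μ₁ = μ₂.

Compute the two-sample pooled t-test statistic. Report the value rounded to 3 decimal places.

test statistic = 2.880

x̄₁=45.357, s₁=3.411, n₁=14
x̄₂=41.833, s₂=3.761, n₂=24
s_p² = [13·3.411² + 23·3.761²]/36 = 13.2374
SE = √(s_p²·(1/14+1/24)) = 1.2236
t = (45.357−41.833)/1.2236 = 2.8800
df = 36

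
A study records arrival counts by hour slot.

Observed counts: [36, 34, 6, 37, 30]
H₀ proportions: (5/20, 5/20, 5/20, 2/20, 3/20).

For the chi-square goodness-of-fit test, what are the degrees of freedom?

df = k − 1 = 5 − 1 = 4

degrees of freedom = 4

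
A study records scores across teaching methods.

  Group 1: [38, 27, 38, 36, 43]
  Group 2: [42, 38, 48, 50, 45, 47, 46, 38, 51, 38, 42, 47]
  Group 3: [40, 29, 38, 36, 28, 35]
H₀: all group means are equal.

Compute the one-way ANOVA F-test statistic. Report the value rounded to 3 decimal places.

Group means [36.40, 44.33, 34.33], grand mean 40.000
SSB = Σnᵢ(x̄ᵢ−x̄)² = 482.800; SSW = ΣΣ(x−x̄ᵢ)² = 493.200
MSB = 482.800/2 = 241.4000; MSW = 493.200/20 = 24.6600
F = MSB/MSW = 9.7891
df = (2, 20)

test statistic = 9.789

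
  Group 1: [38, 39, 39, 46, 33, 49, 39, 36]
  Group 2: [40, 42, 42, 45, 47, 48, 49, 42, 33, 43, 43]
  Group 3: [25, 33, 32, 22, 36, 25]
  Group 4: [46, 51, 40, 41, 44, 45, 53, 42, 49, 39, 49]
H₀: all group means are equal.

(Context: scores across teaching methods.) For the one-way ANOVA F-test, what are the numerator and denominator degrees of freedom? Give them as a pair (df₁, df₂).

degrees of freedom = [3, 32]

k = 4 groups, N = 36 total
df = (k−1, N−k) = (4−1, 36−4) = (3, 32)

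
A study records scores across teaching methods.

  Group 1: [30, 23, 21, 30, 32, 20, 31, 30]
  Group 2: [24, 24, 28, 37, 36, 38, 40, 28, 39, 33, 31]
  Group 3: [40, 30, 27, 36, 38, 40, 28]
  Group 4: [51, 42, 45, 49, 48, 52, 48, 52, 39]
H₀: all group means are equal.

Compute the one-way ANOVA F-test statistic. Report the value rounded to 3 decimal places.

Group means [27.12, 32.55, 34.14, 47.33], grand mean 35.429
SSB = Σnᵢ(x̄ᵢ−x̄)² = 1930.112; SSW = ΣΣ(x−x̄ᵢ)² = 874.459
MSB = 1930.112/3 = 643.3707; MSW = 874.459/31 = 28.2084
F = MSB/MSW = 22.8078
df = (3, 31)

test statistic = 22.808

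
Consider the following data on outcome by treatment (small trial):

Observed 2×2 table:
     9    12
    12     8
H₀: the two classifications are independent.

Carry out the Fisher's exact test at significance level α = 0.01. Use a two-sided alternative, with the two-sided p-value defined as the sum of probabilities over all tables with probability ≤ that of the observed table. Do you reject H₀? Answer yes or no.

Margins: r₁=21, r₂=20, c₁=21, c₂=20, n=41
p_obs = C(21,9)·C(20,12)/C(41,21); sum pmf over tables with pmf ≤ p_obs
p-value (two-sided) = 0.35430
At α=0.01: p ≥ α → fail to reject H₀

reject H₀: no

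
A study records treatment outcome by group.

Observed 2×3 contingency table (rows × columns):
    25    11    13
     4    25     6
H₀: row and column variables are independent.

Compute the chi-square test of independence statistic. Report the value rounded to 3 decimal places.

test statistic = 21.494

Row totals [49, 35], col totals [29, 36, 19], n=84
χ² = (25−16.92)²/16.92 + (11−21.00)²/21.00 + (13−11.08)²/11.08 + (4−12.08)²/12.08 + (25−15.00)²/15.00 + (6−7.92)²/7.92 = 21.4940
df = 2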